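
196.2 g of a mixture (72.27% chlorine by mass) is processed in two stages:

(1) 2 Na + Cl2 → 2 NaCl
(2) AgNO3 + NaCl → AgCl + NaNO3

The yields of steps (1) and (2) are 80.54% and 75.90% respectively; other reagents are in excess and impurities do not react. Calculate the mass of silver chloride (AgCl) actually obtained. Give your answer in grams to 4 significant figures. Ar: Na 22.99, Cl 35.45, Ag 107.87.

350.4 g

Pure Cl2 = 196.2 × 0.7227 = 141.79 g.
M(Cl2) = 2(35.45) = 70.90 g/mol.
M(AgCl) = 107.87 + 35.45 = 143.32 g/mol.
n(Cl2) = 141.79 / 70.90 = 1.9999 mol.
Step 1 (Cl2:NaCl = 1:2): theoretical n(NaCl) = 3.9998 mol; at 80.54% yield, n(NaCl) = 3.2215 mol.
Step 2 (NaCl:AgCl = 1:1): theoretical n(AgCl) = 3.2215 mol, so theoretical mass = 3.2215 × 143.32 = 461.70 g.
At 75.90% yield, actual mass of AgCl = 461.70 × 0.7590 = 350.43 g.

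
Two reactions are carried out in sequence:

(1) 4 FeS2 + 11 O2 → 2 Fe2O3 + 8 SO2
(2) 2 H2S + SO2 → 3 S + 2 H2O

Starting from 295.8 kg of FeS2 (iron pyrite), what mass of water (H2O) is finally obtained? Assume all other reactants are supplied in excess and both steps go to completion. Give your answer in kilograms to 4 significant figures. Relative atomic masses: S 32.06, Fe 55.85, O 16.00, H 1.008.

M(FeS2) = 55.85 + 2(32.06) = 119.97 g/mol.
M(H2O) = 2(1.008) + 16.00 = 18.016 g/mol.
295.8 kg = 295800 g.
n(FeS2) = 295800 / 119.97 = 2465.6 mol.
Step 1 gives a 4:8 ratio of FeS2 to SO2, so n(SO2) = 4931.2 mol.
In step 2 the SO2:H2O ratio is 1:2, so n(H2O) = 9862.5 mol.
Mass of H2O = 9862.5 × 18.016 = 177680 g = 177.7 kg.

177.7 kg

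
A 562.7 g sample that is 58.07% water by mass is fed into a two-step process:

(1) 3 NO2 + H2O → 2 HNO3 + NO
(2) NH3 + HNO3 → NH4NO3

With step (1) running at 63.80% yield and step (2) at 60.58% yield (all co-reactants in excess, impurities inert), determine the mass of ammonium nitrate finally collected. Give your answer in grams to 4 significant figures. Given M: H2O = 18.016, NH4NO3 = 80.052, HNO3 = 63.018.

Pure H2O = 562.7 × 0.5807 = 326.76 g.
n(H2O) = 326.76 / 18.016 = 18.137 mol.
Step 1 (H2O:HNO3 = 1:2): theoretical n(HNO3) = 36.274 mol; at 63.80% yield, n(HNO3) = 23.143 mol.
Step 2 (HNO3:NH4NO3 = 1:1): theoretical n(NH4NO3) = 23.143 mol, so theoretical mass = 23.143 × 80.052 = 1852.6 g.
At 60.58% yield, actual mass of NH4NO3 = 1852.6 × 0.6058 = 1122.3 g.

1122 g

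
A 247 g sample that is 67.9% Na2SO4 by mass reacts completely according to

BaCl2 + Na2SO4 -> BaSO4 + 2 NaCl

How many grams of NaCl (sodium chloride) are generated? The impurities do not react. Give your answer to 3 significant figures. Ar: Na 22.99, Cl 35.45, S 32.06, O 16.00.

138 g

Mass of pure Na2SO4 = 247 g × 0.679 = 167.7 g.
M(Na2SO4) = 2(22.99) + 32.06 + 4(16.00) = 142.04 g/mol.
M(NaCl) = 22.99 + 35.45 = 58.44 g/mol.
n(Na2SO4) = 167.7 g / 142.04 g/mol = 1.181 mol.
From the equation the Na2SO4:NaCl mole ratio is 1:2, so n(NaCl) = 1.181 × 2/1 = 2.361 mol.
Mass of NaCl = 2.361 mol × 58.44 g/mol = 138.0 g.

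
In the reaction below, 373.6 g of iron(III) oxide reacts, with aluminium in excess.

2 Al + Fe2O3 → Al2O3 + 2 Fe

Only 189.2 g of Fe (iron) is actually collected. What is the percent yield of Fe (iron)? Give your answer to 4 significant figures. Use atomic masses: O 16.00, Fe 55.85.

72.40 %

M(Fe2O3) = 2(55.85) + 3(16.00) = 159.70 g/mol.
M(Fe) = 55.85 g/mol.
n(Fe2O3) = 373.60 g / 159.70 g/mol = 2.3394 mol.
From the equation the Fe2O3:Fe mole ratio is 1:2, so n(Fe) = 2.3394 × 2/1 = 4.6788 mol.
Mass of Fe = 4.6788 mol × 55.85 g/mol = 261.31 g.
This is the theoretical yield. Percent yield = 189.2 g / 261.31 g × 100% = 72.405%.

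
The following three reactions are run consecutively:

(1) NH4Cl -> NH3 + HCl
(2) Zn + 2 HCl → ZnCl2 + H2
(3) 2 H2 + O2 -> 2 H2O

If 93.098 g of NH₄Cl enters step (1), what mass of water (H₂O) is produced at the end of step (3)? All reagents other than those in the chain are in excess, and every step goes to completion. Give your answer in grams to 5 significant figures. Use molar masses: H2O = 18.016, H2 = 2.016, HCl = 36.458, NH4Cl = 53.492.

15.678 g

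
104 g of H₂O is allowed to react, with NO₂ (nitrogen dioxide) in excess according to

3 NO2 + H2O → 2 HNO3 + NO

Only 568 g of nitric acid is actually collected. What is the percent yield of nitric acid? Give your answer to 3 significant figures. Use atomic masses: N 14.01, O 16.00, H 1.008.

M(H2O) = 2(1.008) + 16.00 = 18.016 g/mol.
M(HNO3) = 1.008 + 14.01 + 3(16.00) = 63.018 g/mol.
n(H2O) = 104.0 g / 18.016 g/mol = 5.773 mol.
From the equation the H2O:HNO3 mole ratio is 1:2, so n(HNO3) = 5.773 × 2/1 = 11.55 mol.
Mass of HNO3 = 11.55 mol × 63.018 g/mol = 727.6 g.
This is the theoretical yield. Percent yield = 568 g / 727.6 g × 100% = 78.07%.

78.1 %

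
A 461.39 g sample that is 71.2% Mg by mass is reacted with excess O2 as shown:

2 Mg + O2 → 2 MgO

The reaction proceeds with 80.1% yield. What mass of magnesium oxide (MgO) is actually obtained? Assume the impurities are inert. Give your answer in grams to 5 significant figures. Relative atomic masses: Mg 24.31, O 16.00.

Pure Mg available = 461.39 g × 0.712 = 328.510 g.
M(Mg) = 24.31 g/mol.
M(MgO) = 24.31 + 16.00 = 40.31 g/mol.
n(Mg) = 328.510 g / 24.31 g/mol = 13.5134 mol.
From the equation the Mg:MgO mole ratio is 2:2, so n(MgO) = 13.5134 × 2/2 = 13.5134 mol.
Mass of MgO = 13.5134 mol × 40.31 g/mol = 544.723 g.
Actual mass collected = 544.723 g × 0.801 = 436.323 g.

436.32 g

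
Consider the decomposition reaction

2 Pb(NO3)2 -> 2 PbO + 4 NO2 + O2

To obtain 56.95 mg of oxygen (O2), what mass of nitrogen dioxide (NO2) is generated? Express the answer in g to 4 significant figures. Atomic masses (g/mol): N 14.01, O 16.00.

M(O2) = 2(16.00) = 32.00 g/mol.
M(NO2) = 14.01 + 2(16.00) = 46.01 g/mol.
Convert: 56.95 mg = 0.056950 g.
n(O2) = 0.056950 g / 32.00 g/mol = 0.0017797 mol.
From the equation the O2:NO2 mole ratio is 1:4, so n(NO2) = 0.0017797 × 4/1 = 0.0071188 mol.
Mass of NO2 = 0.0071188 mol × 46.01 g/mol = 0.32753 g.

0.3275 g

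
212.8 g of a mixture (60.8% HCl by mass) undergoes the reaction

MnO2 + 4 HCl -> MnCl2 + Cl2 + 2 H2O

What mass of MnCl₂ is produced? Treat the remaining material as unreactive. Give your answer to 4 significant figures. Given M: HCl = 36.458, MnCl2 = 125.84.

Mass of pure HCl = 212.8 g × 0.608 = 129.38 g.
n(HCl) = 129.38 g / 36.458 g/mol = 3.5488 mol.
From the equation the HCl:MnCl2 mole ratio is 4:1, so n(MnCl2) = 3.5488 × 1/4 = 0.88720 mol.
Mass of MnCl2 = 0.88720 mol × 125.84 g/mol = 111.65 g.

111.6 g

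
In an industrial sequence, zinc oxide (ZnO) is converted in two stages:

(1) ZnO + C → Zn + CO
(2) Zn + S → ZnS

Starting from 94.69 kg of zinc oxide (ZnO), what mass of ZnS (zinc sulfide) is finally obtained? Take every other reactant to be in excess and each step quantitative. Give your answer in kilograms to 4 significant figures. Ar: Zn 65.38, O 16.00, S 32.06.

M(ZnO) = 65.38 + 16.00 = 81.38 g/mol.
M(ZnS) = 65.38 + 32.06 = 97.44 g/mol.
94.69 kg = 94690 g.
n(ZnO) = 94690 / 81.38 = 1163.6 mol.
Step 1 gives a 1:1 ratio of ZnO to Zn, so n(Zn) = 1163.6 mol.
In step 2 the Zn:ZnS ratio is 1:1, so n(ZnS) = 1163.6 mol.
Mass of ZnS = 1163.6 × 97.44 = 113380 g = 113.4 kg.

113.4 kg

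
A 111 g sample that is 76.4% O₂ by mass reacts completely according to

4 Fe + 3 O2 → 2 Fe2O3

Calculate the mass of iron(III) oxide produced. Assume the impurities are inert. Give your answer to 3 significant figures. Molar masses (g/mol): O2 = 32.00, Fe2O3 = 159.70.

Mass of pure O2 = 111 g × 0.764 = 84.80 g.
n(O2) = 84.80 g / 32.00 g/mol = 2.650 mol.
From the equation the O2:Fe2O3 mole ratio is 3:2, so n(Fe2O3) = 2.650 × 2/3 = 1.767 mol.
Mass of Fe2O3 = 1.767 mol × 159.70 g/mol = 282.1 g.

282 g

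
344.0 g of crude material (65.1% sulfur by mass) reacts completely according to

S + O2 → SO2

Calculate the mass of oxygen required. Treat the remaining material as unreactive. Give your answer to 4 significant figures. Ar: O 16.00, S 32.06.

223.5 g

Mass of pure S = 344.0 g × 0.651 = 223.94 g.
M(S) = 32.06 g/mol.
M(O2) = 2(16.00) = 32.00 g/mol.
n(S) = 223.94 g / 32.06 g/mol = 6.9852 mol.
From the equation the S:O2 mole ratio is 1:1, so n(O2) = 6.9852 × 1/1 = 6.9852 mol.
Mass of O2 = 6.9852 mol × 32.00 g/mol = 223.52 g.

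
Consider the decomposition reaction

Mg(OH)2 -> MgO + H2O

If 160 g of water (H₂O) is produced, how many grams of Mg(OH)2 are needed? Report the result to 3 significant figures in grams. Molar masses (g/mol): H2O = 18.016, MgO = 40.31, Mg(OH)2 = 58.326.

518 g

n(H2O) = 160.0 g / 18.016 g/mol = 8.881 mol.
From the equation the H2O:Mg(OH)2 mole ratio is 1:1, so n(Mg(OH)2) = 8.881 × 1/1 = 8.881 mol.
Mass of Mg(OH)2 = 8.881 mol × 58.326 g/mol = 518.0 g.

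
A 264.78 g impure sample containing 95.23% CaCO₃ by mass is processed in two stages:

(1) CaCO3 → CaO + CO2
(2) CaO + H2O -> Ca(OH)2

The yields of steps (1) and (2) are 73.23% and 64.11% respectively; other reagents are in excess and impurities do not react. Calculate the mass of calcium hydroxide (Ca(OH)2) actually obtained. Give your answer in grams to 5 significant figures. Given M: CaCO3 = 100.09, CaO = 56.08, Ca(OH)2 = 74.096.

87.635 g

Pure CaCO3 = 264.78 × 0.9523 = 252.150 g.
n(CaCO3) = 252.150 / 100.09 = 2.51923 mol.
Step 1 (CaCO3:CaO = 1:1): theoretical n(CaO) = 2.51923 mol; at 73.23% yield, n(CaO) = 1.84483 mol.
Step 2 (CaO:Ca(OH)2 = 1:1): theoretical n(Ca(OH)2) = 1.84483 mol, so theoretical mass = 1.84483 × 74.096 = 136.695 g.
At 64.11% yield, actual mass of Ca(OH)2 = 136.695 × 0.6411 = 87.6351 g.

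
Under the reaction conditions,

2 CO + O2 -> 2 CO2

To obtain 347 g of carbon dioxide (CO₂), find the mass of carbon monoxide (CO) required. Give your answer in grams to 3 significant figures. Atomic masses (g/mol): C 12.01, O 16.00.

221 g

M(CO2) = 12.01 + 2(16.00) = 44.01 g/mol.
M(CO) = 12.01 + 16.00 = 28.01 g/mol.
n(CO2) = 347.0 g / 44.01 g/mol = 7.885 mol.
From the equation the CO2:CO mole ratio is 2:2, so n(CO) = 7.885 × 2/2 = 7.885 mol.
Mass of CO = 7.885 mol × 28.01 g/mol = 220.8 g.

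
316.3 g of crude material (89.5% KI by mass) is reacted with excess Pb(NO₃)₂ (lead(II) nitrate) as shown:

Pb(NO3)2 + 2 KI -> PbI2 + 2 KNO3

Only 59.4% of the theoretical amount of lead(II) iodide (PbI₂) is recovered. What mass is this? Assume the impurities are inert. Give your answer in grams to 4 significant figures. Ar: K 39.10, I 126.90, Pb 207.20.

233.5 g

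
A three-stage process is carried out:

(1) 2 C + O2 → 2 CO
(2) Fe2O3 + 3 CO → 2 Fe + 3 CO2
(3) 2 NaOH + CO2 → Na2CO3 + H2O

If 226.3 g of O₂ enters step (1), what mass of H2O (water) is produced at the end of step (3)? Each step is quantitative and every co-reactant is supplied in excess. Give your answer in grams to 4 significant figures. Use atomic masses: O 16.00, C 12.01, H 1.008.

M(O2) = 2(16.00) = 32.00 g/mol.
M(H2O) = 2(1.008) + 16.00 = 18.016 g/mol.
n(O2) = 226.3 / 32.00 = 7.0719 mol.
Reaction (1): O2→CO ratio 1:2 ⇒ n(CO) = 14.144 mol.
Reaction (2): CO→CO2 ratio 3:3 ⇒ n(CO2) = 14.144 mol.
Reaction (3): CO2→H2O ratio 1:1 ⇒ n(H2O) = 14.144 mol.
Mass of H2O = 14.144 × 18.016 = 254.81 g.

254.8 g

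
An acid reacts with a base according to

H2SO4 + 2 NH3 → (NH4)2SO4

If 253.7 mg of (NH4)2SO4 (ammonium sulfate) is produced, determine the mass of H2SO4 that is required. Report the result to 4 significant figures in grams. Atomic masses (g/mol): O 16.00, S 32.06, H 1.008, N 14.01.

0.1883 g

M((NH4)2SO4) = 2(14.01) + 8(1.008) + 32.06 + 4(16.00) = 132.144 g/mol.
M(H2SO4) = 2(1.008) + 32.06 + 4(16.00) = 98.076 g/mol.
Convert: 253.7 mg = 0.25370 g.
n((NH4)2SO4) = 0.25370 g / 132.144 g/mol = 0.0019199 mol.
From the equation the (NH4)2SO4:H2SO4 mole ratio is 1:1, so n(H2SO4) = 0.0019199 × 1/1 = 0.0019199 mol.
Mass of H2SO4 = 0.0019199 mol × 98.076 g/mol = 0.18829 g.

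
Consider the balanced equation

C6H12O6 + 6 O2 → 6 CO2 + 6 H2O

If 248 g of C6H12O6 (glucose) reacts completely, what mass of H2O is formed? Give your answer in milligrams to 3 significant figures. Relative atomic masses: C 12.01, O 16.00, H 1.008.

M(C6H12O6) = 6(12.01) + 12(1.008) + 6(16.00) = 180.156 g/mol.
M(H2O) = 2(1.008) + 16.00 = 18.016 g/mol.
n(C6H12O6) = 248.0 g / 180.156 g/mol = 1.377 mol.
From the equation the C6H12O6:H2O mole ratio is 1:6, so n(H2O) = 1.377 × 6/1 = 8.260 mol.
Mass of H2O = 8.260 mol × 18.016 g/mol = 148.8 g.
Converting to mg: 148.8 g = 149000 mg.

149000 mg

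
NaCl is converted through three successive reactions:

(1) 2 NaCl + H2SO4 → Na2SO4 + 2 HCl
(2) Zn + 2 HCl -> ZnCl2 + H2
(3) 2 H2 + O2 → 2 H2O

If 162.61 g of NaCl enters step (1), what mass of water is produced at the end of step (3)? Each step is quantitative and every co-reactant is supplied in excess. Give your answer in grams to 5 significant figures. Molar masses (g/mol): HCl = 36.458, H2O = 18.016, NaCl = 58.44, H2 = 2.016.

n(NaCl) = 162.61 / 58.44 = 2.78251 mol.
Reaction (1): NaCl→HCl ratio 2:2 ⇒ n(HCl) = 2.78251 mol.
Reaction (2): HCl→H2 ratio 2:1 ⇒ n(H2) = 1.39126 mol.
Reaction (3): H2→H2O ratio 2:2 ⇒ n(H2O) = 1.39126 mol.
Mass of H2O = 1.39126 × 18.016 = 25.0649 g.

25.065 g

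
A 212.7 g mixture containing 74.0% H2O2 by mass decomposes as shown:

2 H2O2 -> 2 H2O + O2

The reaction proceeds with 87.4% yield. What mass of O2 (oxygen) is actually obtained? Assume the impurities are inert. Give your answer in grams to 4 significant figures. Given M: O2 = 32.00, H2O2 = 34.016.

64.71 g

Pure H2O2 available = 212.7 g × 0.740 = 157.40 g.
n(H2O2) = 157.40 g / 34.016 g/mol = 4.6272 mol.
From the equation the H2O2:O2 mole ratio is 2:1, so n(O2) = 4.6272 × 1/2 = 2.3136 mol.
Mass of O2 = 2.3136 mol × 32.00 g/mol = 74.035 g.
Actual mass collected = 74.035 g × 0.874 = 64.706 g.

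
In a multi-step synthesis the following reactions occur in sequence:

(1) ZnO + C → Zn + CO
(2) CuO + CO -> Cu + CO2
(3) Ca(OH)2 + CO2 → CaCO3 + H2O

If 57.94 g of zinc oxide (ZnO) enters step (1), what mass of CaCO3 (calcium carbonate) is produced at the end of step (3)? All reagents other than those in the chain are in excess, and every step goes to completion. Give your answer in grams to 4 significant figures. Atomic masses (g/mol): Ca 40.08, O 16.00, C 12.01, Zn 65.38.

71.26 g

M(ZnO) = 65.38 + 16.00 = 81.38 g/mol.
M(CaCO3) = 40.08 + 12.01 + 3(16.00) = 100.09 g/mol.
n(ZnO) = 57.94 / 81.38 = 0.71197 mol.
Reaction (1): ZnO→CO ratio 1:1 ⇒ n(CO) = 0.71197 mol.
Reaction (2): CO→CO2 ratio 1:1 ⇒ n(CO2) = 0.71197 mol.
Reaction (3): CO2→CaCO3 ratio 1:1 ⇒ n(CaCO3) = 0.71197 mol.
Mass of CaCO3 = 0.71197 × 100.09 = 71.261 g.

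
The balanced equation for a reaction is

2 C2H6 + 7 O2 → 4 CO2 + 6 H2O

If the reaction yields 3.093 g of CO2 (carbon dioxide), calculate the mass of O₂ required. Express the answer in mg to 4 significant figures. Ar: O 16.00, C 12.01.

M(CO2) = 12.01 + 2(16.00) = 44.01 g/mol.
M(O2) = 2(16.00) = 32.00 g/mol.
n(CO2) = 3.0930 g / 44.01 g/mol = 0.070279 mol.
From the equation the CO2:O2 mole ratio is 4:7, so n(O2) = 0.070279 × 7/4 = 0.12299 mol.
Mass of O2 = 0.12299 mol × 32.00 g/mol = 3.9357 g.
Converting to mg: 3.9357 g = 3936 mg.

3936 mg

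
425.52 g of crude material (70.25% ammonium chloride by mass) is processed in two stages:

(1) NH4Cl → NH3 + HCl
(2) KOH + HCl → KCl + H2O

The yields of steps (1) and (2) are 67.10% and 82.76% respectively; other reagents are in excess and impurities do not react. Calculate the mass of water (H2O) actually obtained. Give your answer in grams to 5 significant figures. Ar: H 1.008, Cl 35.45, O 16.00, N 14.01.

55.909 g

Pure NH4Cl = 425.52 × 0.7025 = 298.928 g.
M(NH4Cl) = 14.01 + 4(1.008) + 35.45 = 53.492 g/mol.
M(H2O) = 2(1.008) + 16.00 = 18.016 g/mol.
n(NH4Cl) = 298.928 / 53.492 = 5.58827 mol.
Step 1 (NH4Cl:HCl = 1:1): theoretical n(HCl) = 5.58827 mol; at 67.10% yield, n(HCl) = 3.74973 mol.
Step 2 (HCl:H2O = 1:1): theoretical n(H2O) = 3.74973 mol, so theoretical mass = 3.74973 × 18.016 = 67.5551 g.
At 82.76% yield, actual mass of H2O = 67.5551 × 0.8276 = 55.9086 g.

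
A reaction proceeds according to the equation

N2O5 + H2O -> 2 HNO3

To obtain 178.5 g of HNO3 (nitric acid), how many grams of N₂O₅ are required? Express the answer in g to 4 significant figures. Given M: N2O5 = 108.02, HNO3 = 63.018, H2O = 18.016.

153.0 g

n(HNO3) = 178.50 g / 63.018 g/mol = 2.8325 mol.
From the equation the HNO3:N2O5 mole ratio is 2:1, so n(N2O5) = 2.8325 × 1/2 = 1.4163 mol.
Mass of N2O5 = 1.4163 mol × 108.02 g/mol = 152.98 g.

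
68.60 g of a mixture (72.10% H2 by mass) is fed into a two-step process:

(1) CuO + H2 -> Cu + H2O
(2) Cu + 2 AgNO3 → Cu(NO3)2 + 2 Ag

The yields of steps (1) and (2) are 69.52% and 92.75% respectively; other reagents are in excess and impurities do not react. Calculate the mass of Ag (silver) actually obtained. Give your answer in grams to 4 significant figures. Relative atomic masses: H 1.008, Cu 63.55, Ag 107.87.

3413 g

Pure H2 = 68.60 × 0.7210 = 49.461 g.
M(H2) = 2(1.008) = 2.016 g/mol.
M(Ag) = 107.87 g/mol.
n(H2) = 49.461 / 2.016 = 24.534 mol.
Step 1 (H2:Cu = 1:1): theoretical n(Cu) = 24.534 mol; at 69.52% yield, n(Cu) = 17.056 mol.
Step 2 (Cu:Ag = 1:2): theoretical n(Ag) = 34.112 mol, so theoretical mass = 34.112 × 107.87 = 3679.7 g.
At 92.75% yield, actual mass of Ag = 3679.7 × 0.9275 = 3412.9 g.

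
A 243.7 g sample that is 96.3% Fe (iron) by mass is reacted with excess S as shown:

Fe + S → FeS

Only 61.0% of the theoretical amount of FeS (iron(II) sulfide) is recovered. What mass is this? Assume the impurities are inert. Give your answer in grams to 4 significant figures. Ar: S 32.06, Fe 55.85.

225.3 g

Pure Fe available = 243.7 g × 0.963 = 234.68 g.
M(Fe) = 55.85 g/mol.
M(FeS) = 55.85 + 32.06 = 87.91 g/mol.
n(Fe) = 234.68 g / 55.85 g/mol = 4.2020 mol.
From the equation the Fe:FeS mole ratio is 1:1, so n(FeS) = 4.2020 × 1/1 = 4.2020 mol.
Mass of FeS = 4.2020 mol × 87.91 g/mol = 369.40 g.
Actual mass collected = 369.40 g × 0.610 = 225.33 g.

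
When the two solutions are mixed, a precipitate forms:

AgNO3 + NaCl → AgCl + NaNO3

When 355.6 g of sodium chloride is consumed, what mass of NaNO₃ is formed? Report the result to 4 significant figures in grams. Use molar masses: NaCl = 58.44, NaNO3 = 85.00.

n(NaCl) = 355.60 g / 58.44 g/mol = 6.0849 mol.
From the equation the NaCl:NaNO3 mole ratio is 1:1, so n(NaNO3) = 6.0849 × 1/1 = 6.0849 mol.
Mass of NaNO3 = 6.0849 mol × 85.00 g/mol = 517.21 g.

517.2 g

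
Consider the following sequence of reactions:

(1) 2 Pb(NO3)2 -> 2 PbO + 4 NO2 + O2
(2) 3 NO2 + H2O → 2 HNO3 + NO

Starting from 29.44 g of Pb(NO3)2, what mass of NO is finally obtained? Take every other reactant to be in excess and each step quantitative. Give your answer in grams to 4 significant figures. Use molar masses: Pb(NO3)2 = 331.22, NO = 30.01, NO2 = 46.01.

1.778 g

n(Pb(NO3)2) = 29.440 / 331.22 = 0.088884 mol.
Step 1 gives a 2:4 ratio of Pb(NO3)2 to NO2, so n(NO2) = 0.17777 mol.
In step 2 the NO2:NO ratio is 3:1, so n(NO) = 0.059256 mol.
Mass of NO = 0.059256 × 30.01 = 1.7783 g.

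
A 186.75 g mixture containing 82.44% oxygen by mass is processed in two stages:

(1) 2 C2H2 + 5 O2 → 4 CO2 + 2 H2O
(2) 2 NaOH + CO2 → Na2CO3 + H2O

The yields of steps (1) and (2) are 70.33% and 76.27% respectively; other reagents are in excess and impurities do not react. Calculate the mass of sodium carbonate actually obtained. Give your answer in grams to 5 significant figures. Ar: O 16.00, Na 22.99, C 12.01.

218.83 g

Pure O2 = 186.75 × 0.8244 = 153.957 g.
M(O2) = 2(16.00) = 32.00 g/mol.
M(Na2CO3) = 2(22.99) + 12.01 + 3(16.00) = 105.99 g/mol.
n(O2) = 153.957 / 32.00 = 4.81115 mol.
Step 1 (O2:CO2 = 5:4): theoretical n(CO2) = 3.84892 mol; at 70.33% yield, n(CO2) = 2.70694 mol.
Step 2 (CO2:Na2CO3 = 1:1): theoretical n(Na2CO3) = 2.70694 mol, so theoretical mass = 2.70694 × 105.99 = 286.909 g.
At 76.27% yield, actual mass of Na2CO3 = 286.909 × 0.7627 = 218.825 g.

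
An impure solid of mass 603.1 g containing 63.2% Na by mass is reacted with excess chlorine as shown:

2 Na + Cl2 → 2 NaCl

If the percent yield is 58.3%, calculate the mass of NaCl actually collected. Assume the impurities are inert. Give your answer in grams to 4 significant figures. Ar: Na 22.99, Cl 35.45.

564.9 g

Pure Na available = 603.1 g × 0.632 = 381.16 g.
M(Na) = 22.99 g/mol.
M(NaCl) = 22.99 + 35.45 = 58.44 g/mol.
n(Na) = 381.16 g / 22.99 g/mol = 16.579 mol.
From the equation the Na:NaCl mole ratio is 2:2, so n(NaCl) = 16.579 × 2/2 = 16.579 mol.
Mass of NaCl = 16.579 mol × 58.44 g/mol = 968.90 g.
Actual mass collected = 968.90 g × 0.583 = 564.87 g.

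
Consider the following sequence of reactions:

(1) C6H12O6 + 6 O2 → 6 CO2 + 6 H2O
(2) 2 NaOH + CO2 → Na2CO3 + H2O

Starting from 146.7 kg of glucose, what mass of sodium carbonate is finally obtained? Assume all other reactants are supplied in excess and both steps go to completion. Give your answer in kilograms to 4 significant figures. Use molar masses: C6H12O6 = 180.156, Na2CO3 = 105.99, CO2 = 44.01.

146.7 kg = 146700 g.
n(C6H12O6) = 146700 / 180.156 = 814.29 mol.
Step 1 gives a 1:6 ratio of C6H12O6 to CO2, so n(CO2) = 4885.8 mol.
In step 2 the CO2:Na2CO3 ratio is 1:1, so n(Na2CO3) = 4885.8 mol.
Mass of Na2CO3 = 4885.8 × 105.99 = 517840 g = 517.8 kg.

517.8 kg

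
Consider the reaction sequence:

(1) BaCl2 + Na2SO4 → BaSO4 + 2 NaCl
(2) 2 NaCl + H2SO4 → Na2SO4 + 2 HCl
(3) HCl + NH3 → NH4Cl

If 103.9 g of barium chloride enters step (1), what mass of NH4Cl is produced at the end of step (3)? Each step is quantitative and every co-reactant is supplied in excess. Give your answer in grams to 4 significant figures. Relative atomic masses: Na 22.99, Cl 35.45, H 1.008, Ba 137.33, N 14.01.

M(BaCl2) = 137.33 + 2(35.45) = 208.23 g/mol.
M(NH4Cl) = 14.01 + 4(1.008) + 35.45 = 53.492 g/mol.
n(BaCl2) = 103.9 / 208.23 = 0.49897 mol.
Reaction (1): BaCl2→NaCl ratio 1:2 ⇒ n(NaCl) = 0.99793 mol.
Reaction (2): NaCl→HCl ratio 2:2 ⇒ n(HCl) = 0.99793 mol.
Reaction (3): HCl→NH4Cl ratio 1:1 ⇒ n(NH4Cl) = 0.99793 mol.
Mass of NH4Cl = 0.99793 × 53.492 = 53.382 g.

53.38 g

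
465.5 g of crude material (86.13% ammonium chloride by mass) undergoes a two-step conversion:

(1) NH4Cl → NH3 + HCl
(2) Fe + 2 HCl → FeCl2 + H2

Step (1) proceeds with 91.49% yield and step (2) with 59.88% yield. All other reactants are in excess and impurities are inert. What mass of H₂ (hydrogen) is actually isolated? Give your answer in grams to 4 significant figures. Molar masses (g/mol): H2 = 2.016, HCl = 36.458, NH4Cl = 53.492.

4.139 g

Pure NH4Cl = 465.5 × 0.8613 = 400.94 g.
n(NH4Cl) = 400.94 / 53.492 = 7.4952 mol.
Step 1 (NH4Cl:HCl = 1:1): theoretical n(HCl) = 7.4952 mol; at 91.49% yield, n(HCl) = 6.8574 mol.
Step 2 (HCl:H2 = 2:1): theoretical n(H2) = 3.4287 mol, so theoretical mass = 3.4287 × 2.016 = 6.9123 g.
At 59.88% yield, actual mass of H2 = 6.9123 × 0.5988 = 4.1391 g.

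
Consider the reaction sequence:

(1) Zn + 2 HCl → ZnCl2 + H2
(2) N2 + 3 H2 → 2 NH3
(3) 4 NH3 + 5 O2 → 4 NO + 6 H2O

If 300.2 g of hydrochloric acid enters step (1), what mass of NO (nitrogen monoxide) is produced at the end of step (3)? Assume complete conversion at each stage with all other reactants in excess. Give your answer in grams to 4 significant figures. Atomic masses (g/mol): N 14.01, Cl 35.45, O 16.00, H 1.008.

82.37 g

M(HCl) = 1.008 + 35.45 = 36.458 g/mol.
M(NO) = 14.01 + 16.00 = 30.01 g/mol.
n(HCl) = 300.2 / 36.458 = 8.2341 mol.
Reaction (1): HCl→H2 ratio 2:1 ⇒ n(H2) = 4.1171 mol.
Reaction (2): H2→NH3 ratio 3:2 ⇒ n(NH3) = 2.7447 mol.
Reaction (3): NH3→NO ratio 4:4 ⇒ n(NO) = 2.7447 mol.
Mass of NO = 2.7447 × 30.01 = 82.369 g.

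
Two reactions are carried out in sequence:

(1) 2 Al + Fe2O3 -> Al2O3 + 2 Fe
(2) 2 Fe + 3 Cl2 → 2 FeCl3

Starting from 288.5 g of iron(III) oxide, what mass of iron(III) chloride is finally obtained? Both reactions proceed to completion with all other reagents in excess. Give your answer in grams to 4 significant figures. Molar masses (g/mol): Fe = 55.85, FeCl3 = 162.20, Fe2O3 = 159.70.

586.0 g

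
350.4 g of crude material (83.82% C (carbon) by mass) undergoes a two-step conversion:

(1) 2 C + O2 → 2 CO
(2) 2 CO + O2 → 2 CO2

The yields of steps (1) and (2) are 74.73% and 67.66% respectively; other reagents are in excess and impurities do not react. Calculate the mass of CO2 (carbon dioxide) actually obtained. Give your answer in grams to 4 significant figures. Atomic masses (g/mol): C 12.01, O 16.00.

544.2 g

Pure C = 350.4 × 0.8382 = 293.71 g.
M(C) = 12.01 g/mol.
M(CO2) = 12.01 + 2(16.00) = 44.01 g/mol.
n(C) = 293.71 / 12.01 = 24.455 mol.
Step 1 (C:CO = 2:2): theoretical n(CO) = 24.455 mol; at 74.73% yield, n(CO) = 18.275 mol.
Step 2 (CO:CO2 = 2:2): theoretical n(CO2) = 18.275 mol, so theoretical mass = 18.275 × 44.01 = 804.29 g.
At 67.66% yield, actual mass of CO2 = 804.29 × 0.6766 = 544.19 g.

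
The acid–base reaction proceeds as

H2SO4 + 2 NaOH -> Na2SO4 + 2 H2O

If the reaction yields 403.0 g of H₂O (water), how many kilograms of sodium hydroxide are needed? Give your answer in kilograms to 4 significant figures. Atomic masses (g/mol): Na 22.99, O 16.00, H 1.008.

0.8947 kg

M(H2O) = 2(1.008) + 16.00 = 18.016 g/mol.
M(NaOH) = 22.99 + 16.00 + 1.008 = 39.998 g/mol.
n(H2O) = 403.00 g / 18.016 g/mol = 22.369 mol.
From the equation the H2O:NaOH mole ratio is 2:2, so n(NaOH) = 22.369 × 2/2 = 22.369 mol.
Mass of NaOH = 22.369 mol × 39.998 g/mol = 894.72 g.
Converting to kg: 894.72 g = 0.8947 kg.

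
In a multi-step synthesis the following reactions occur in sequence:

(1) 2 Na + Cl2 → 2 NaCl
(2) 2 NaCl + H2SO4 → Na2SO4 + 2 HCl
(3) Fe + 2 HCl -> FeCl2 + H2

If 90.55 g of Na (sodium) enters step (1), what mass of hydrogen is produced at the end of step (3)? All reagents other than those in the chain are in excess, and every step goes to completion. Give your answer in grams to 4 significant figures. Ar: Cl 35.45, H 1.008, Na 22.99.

M(Na) = 22.99 g/mol.
M(H2) = 2(1.008) = 2.016 g/mol.
n(Na) = 90.55 / 22.99 = 3.9387 mol.
Reaction (1): Na→NaCl ratio 2:2 ⇒ n(NaCl) = 3.9387 mol.
Reaction (2): NaCl→HCl ratio 2:2 ⇒ n(HCl) = 3.9387 mol.
Reaction (3): HCl→H2 ratio 2:1 ⇒ n(H2) = 1.9693 mol.
Mass of H2 = 1.9693 × 2.016 = 3.9702 g.

3.970 g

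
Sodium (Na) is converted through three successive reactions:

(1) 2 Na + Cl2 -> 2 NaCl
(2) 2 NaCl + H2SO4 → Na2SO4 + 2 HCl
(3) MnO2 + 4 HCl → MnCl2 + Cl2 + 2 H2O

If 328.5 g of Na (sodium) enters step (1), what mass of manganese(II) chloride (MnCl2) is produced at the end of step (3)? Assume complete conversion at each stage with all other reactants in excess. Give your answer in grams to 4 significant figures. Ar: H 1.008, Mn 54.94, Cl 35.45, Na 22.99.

M(Na) = 22.99 g/mol.
M(MnCl2) = 54.94 + 2(35.45) = 125.84 g/mol.
n(Na) = 328.5 / 22.99 = 14.289 mol.
Reaction (1): Na→NaCl ratio 2:2 ⇒ n(NaCl) = 14.289 mol.
Reaction (2): NaCl→HCl ratio 2:2 ⇒ n(HCl) = 14.289 mol.
Reaction (3): HCl→MnCl2 ratio 4:1 ⇒ n(MnCl2) = 3.5722 mol.
Mass of MnCl2 = 3.5722 × 125.84 = 449.53 g.

449.5 g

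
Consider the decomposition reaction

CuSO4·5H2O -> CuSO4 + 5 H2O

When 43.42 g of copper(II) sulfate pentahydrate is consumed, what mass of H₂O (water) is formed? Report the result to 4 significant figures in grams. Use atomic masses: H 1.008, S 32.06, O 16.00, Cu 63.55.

15.66 g

M(CuSO4·5H2O) = 63.55 + 32.06 + 9(16.00) + 10(1.008) = 249.69 g/mol.
M(H2O) = 2(1.008) + 16.00 = 18.016 g/mol.
n(CuSO4·5H2O) = 43.420 g / 249.69 g/mol = 0.17390 mol.
From the equation the CuSO4·5H2O:H2O mole ratio is 1:5, so n(H2O) = 0.17390 × 5/1 = 0.86948 mol.
Mass of H2O = 0.86948 mol × 18.016 g/mol = 15.665 g.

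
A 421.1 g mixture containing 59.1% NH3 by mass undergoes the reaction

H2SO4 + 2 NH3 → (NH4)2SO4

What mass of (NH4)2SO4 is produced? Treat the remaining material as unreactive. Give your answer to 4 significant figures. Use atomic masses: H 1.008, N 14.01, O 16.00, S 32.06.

Mass of pure NH3 = 421.1 g × 0.591 = 248.87 g.
M(NH3) = 14.01 + 3(1.008) = 17.034 g/mol.
M((NH4)2SO4) = 2(14.01) + 8(1.008) + 32.06 + 4(16.00) = 132.144 g/mol.
n(NH3) = 248.87 g / 17.034 g/mol = 14.610 mol.
From the equation the NH3:(NH4)2SO4 mole ratio is 2:1, so n((NH4)2SO4) = 14.610 × 1/2 = 7.3051 mol.
Mass of (NH4)2SO4 = 7.3051 mol × 132.144 g/mol = 965.32 g.

965.3 g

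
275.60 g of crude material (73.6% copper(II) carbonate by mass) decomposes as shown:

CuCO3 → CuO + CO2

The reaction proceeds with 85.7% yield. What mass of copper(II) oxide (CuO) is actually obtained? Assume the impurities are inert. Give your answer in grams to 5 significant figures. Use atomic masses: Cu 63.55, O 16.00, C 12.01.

Pure CuCO3 available = 275.60 g × 0.736 = 202.842 g.
M(CuCO3) = 63.55 + 12.01 + 3(16.00) = 123.56 g/mol.
M(CuO) = 63.55 + 16.00 = 79.55 g/mol.
n(CuCO3) = 202.842 g / 123.56 g/mol = 1.64164 mol.
From the equation the CuCO3:CuO mole ratio is 1:1, so n(CuO) = 1.64164 × 1/1 = 1.64164 mol.
Mass of CuO = 1.64164 mol × 79.55 g/mol = 130.593 g.
Actual mass collected = 130.593 g × 0.857 = 111.918 g.

111.92 g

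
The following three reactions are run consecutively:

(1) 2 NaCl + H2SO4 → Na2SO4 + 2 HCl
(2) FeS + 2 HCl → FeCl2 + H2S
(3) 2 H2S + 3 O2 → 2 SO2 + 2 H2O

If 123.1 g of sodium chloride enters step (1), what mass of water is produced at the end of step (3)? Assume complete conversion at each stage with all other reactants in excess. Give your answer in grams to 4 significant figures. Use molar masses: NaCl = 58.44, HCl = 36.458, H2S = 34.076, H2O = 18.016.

18.97 g

n(NaCl) = 123.1 / 58.44 = 2.1064 mol.
Reaction (1): NaCl→HCl ratio 2:2 ⇒ n(HCl) = 2.1064 mol.
Reaction (2): HCl→H2S ratio 2:1 ⇒ n(H2S) = 1.0532 mol.
Reaction (3): H2S→H2O ratio 2:2 ⇒ n(H2O) = 1.0532 mol.
Mass of H2O = 1.0532 × 18.016 = 18.975 g.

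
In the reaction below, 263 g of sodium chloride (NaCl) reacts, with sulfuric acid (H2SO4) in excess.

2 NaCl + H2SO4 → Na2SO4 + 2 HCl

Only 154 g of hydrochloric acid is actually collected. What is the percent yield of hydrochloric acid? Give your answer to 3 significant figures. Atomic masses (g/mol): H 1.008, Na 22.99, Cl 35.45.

M(NaCl) = 22.99 + 35.45 = 58.44 g/mol.
M(HCl) = 1.008 + 35.45 = 36.458 g/mol.
n(NaCl) = 263.0 g / 58.44 g/mol = 4.500 mol.
From the equation the NaCl:HCl mole ratio is 2:2, so n(HCl) = 4.500 × 2/2 = 4.500 mol.
Mass of HCl = 4.500 mol × 36.458 g/mol = 164.1 g.
This is the theoretical yield. Percent yield = 154 g / 164.1 g × 100% = 93.86%.

93.9 %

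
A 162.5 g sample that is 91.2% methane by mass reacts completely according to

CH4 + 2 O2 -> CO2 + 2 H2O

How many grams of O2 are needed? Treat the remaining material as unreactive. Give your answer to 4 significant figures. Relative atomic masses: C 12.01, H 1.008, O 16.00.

Mass of pure CH4 = 162.5 g × 0.912 = 148.20 g.
M(CH4) = 12.01 + 4(1.008) = 16.042 g/mol.
M(O2) = 2(16.00) = 32.00 g/mol.
n(CH4) = 148.20 g / 16.042 g/mol = 9.2382 mol.
From the equation the CH4:O2 mole ratio is 1:2, so n(O2) = 9.2382 × 2/1 = 18.476 mol.
Mass of O2 = 18.476 mol × 32.00 g/mol = 591.25 g.

591.2 g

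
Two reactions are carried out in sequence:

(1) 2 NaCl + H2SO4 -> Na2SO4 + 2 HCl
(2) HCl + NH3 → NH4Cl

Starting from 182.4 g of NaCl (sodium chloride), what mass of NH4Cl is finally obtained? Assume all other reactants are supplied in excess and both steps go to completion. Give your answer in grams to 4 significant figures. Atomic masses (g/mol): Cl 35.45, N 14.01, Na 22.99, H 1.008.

M(NaCl) = 22.99 + 35.45 = 58.44 g/mol.
M(NH4Cl) = 14.01 + 4(1.008) + 35.45 = 53.492 g/mol.
n(NaCl) = 182.40 / 58.44 = 3.1211 mol.
Step 1 gives a 2:2 ratio of NaCl to HCl, so n(HCl) = 3.1211 mol.
In step 2 the HCl:NH4Cl ratio is 1:1, so n(NH4Cl) = 3.1211 mol.
Mass of NH4Cl = 3.1211 × 53.492 = 166.96 g.

167.0 g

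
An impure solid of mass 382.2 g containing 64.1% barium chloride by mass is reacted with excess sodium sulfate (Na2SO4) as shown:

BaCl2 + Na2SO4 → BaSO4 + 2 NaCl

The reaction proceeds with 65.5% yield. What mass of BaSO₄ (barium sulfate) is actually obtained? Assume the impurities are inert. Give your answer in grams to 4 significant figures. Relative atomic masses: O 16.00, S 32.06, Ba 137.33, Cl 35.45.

Pure BaCl2 available = 382.2 g × 0.641 = 244.99 g.
M(BaCl2) = 137.33 + 2(35.45) = 208.23 g/mol.
M(BaSO4) = 137.33 + 32.06 + 4(16.00) = 233.39 g/mol.
n(BaCl2) = 244.99 g / 208.23 g/mol = 1.1765 mol.
From the equation the BaCl2:BaSO4 mole ratio is 1:1, so n(BaSO4) = 1.1765 × 1/1 = 1.1765 mol.
Mass of BaSO4 = 1.1765 mol × 233.39 g/mol = 274.59 g.
Actual mass collected = 274.59 g × 0.655 = 179.86 g.

179.9 g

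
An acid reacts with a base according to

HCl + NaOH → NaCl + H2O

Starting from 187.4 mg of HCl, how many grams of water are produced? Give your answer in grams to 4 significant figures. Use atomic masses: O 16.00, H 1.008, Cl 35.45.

M(HCl) = 1.008 + 35.45 = 36.458 g/mol.
M(H2O) = 2(1.008) + 16.00 = 18.016 g/mol.
Convert: 187.4 mg = 0.18740 g.
n(HCl) = 0.18740 g / 36.458 g/mol = 0.0051402 mol.
From the equation the HCl:H2O mole ratio is 1:1, so n(H2O) = 0.0051402 × 1/1 = 0.0051402 mol.
Mass of H2O = 0.0051402 mol × 18.016 g/mol = 0.092605 g.

0.09261 g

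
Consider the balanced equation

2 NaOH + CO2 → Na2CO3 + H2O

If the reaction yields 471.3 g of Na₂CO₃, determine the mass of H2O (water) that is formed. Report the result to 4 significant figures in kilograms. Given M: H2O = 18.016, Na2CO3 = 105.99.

n(Na2CO3) = 471.30 g / 105.99 g/mol = 4.4466 mol.
From the equation the Na2CO3:H2O mole ratio is 1:1, so n(H2O) = 4.4466 × 1/1 = 4.4466 mol.
Mass of H2O = 4.4466 mol × 18.016 g/mol = 80.111 g.
Converting to kg: 80.111 g = 0.08011 kg.

0.08011 kg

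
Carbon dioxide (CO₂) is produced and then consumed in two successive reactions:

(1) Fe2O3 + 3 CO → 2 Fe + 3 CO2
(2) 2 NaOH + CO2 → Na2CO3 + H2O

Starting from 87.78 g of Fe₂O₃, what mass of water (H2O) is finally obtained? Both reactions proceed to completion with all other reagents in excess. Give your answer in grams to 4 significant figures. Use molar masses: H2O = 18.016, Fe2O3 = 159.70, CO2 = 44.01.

n(Fe2O3) = 87.780 / 159.70 = 0.54966 mol.
Step 1 gives a 1:3 ratio of Fe2O3 to CO2, so n(CO2) = 1.6490 mol.
In step 2 the CO2:H2O ratio is 1:1, so n(H2O) = 1.6490 mol.
Mass of H2O = 1.6490 × 18.016 = 29.708 g.

29.71 g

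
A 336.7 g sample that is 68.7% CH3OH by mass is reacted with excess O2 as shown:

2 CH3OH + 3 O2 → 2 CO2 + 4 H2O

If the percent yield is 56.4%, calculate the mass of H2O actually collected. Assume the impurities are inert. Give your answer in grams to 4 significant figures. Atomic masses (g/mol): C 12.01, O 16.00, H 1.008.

Pure CH3OH available = 336.7 g × 0.687 = 231.31 g.
M(CH3OH) = 12.01 + 4(1.008) + 16.00 = 32.042 g/mol.
M(H2O) = 2(1.008) + 16.00 = 18.016 g/mol.
n(CH3OH) = 231.31 g / 32.042 g/mol = 7.2191 mol.
From the equation the CH3OH:H2O mole ratio is 2:4, so n(H2O) = 7.2191 × 4/2 = 14.438 mol.
Mass of H2O = 14.438 mol × 18.016 g/mol = 260.12 g.
Actual mass collected = 260.12 g × 0.564 = 146.71 g.

146.7 g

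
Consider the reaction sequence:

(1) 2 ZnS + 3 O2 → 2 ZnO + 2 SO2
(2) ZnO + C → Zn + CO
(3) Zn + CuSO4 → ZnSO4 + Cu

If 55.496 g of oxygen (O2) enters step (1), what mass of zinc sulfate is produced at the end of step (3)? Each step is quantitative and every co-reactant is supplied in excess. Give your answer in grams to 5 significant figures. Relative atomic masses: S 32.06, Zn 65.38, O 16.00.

186.65 g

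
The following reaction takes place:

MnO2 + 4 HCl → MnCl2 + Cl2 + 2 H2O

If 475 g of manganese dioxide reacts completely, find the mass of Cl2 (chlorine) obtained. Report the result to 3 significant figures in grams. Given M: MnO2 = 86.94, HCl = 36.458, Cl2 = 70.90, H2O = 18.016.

387 g

n(MnO2) = 475.0 g / 86.94 g/mol = 5.464 mol.
From the equation the MnO2:Cl2 mole ratio is 1:1, so n(Cl2) = 5.464 × 1/1 = 5.464 mol.
Mass of Cl2 = 5.464 mol × 70.90 g/mol = 387.4 g.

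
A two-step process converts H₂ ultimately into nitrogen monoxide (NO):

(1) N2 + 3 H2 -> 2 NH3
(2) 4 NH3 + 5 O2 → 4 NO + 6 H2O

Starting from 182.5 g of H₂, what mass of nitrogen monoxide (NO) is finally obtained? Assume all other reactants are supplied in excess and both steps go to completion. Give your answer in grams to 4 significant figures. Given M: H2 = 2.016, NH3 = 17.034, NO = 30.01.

1811 g

n(H2) = 182.50 / 2.016 = 90.526 mol.
Step 1 gives a 3:2 ratio of H2 to NH3, so n(NH3) = 60.351 mol.
In step 2 the NH3:NO ratio is 4:4, so n(NO) = 60.351 mol.
Mass of NO = 60.351 × 30.01 = 1811.1 g.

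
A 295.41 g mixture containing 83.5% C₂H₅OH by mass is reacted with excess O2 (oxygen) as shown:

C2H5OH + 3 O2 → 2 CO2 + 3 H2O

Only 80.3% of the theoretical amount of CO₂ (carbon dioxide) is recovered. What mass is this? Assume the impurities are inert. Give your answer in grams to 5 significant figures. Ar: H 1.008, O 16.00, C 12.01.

Pure C2H5OH available = 295.41 g × 0.835 = 246.667 g.
M(C2H5OH) = 2(12.01) + 6(1.008) + 16.00 = 46.068 g/mol.
M(CO2) = 12.01 + 2(16.00) = 44.01 g/mol.
n(C2H5OH) = 246.667 g / 46.068 g/mol = 5.35442 mol.
From the equation the C2H5OH:CO2 mole ratio is 1:2, so n(CO2) = 5.35442 × 2/1 = 10.7088 mol.
Mass of CO2 = 10.7088 mol × 44.01 g/mol = 471.296 g.
Actual mass collected = 471.296 g × 0.803 = 378.451 g.

378.45 g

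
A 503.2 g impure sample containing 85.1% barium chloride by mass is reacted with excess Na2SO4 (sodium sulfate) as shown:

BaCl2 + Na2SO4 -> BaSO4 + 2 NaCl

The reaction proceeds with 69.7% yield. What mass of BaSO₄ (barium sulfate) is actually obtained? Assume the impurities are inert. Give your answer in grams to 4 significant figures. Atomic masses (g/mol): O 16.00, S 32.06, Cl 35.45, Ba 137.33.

Pure BaCl2 available = 503.2 g × 0.851 = 428.22 g.
M(BaCl2) = 137.33 + 2(35.45) = 208.23 g/mol.
M(BaSO4) = 137.33 + 32.06 + 4(16.00) = 233.39 g/mol.
n(BaCl2) = 428.22 g / 208.23 g/mol = 2.0565 mol.
From the equation the BaCl2:BaSO4 mole ratio is 1:1, so n(BaSO4) = 2.0565 × 1/1 = 2.0565 mol.
Mass of BaSO4 = 2.0565 mol × 233.39 g/mol = 479.96 g.
Actual mass collected = 479.96 g × 0.697 = 334.54 g.

334.5 g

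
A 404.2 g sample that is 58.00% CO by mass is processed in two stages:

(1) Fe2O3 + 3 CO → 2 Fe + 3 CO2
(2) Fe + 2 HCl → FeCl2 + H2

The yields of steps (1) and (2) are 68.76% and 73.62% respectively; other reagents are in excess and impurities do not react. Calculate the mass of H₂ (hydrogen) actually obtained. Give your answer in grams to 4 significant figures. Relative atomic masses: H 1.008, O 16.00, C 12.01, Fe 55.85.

5.694 g

Pure CO = 404.2 × 0.5800 = 234.44 g.
M(CO) = 12.01 + 16.00 = 28.01 g/mol.
M(H2) = 2(1.008) = 2.016 g/mol.
n(CO) = 234.44 / 28.01 = 8.3697 mol.
Step 1 (CO:Fe = 3:2): theoretical n(Fe) = 5.5798 mol; at 68.76% yield, n(Fe) = 3.8367 mol.
Step 2 (Fe:H2 = 1:1): theoretical n(H2) = 3.8367 mol, so theoretical mass = 3.8367 × 2.016 = 7.7348 g.
At 73.62% yield, actual mass of H2 = 7.7348 × 0.7362 = 5.6943 g.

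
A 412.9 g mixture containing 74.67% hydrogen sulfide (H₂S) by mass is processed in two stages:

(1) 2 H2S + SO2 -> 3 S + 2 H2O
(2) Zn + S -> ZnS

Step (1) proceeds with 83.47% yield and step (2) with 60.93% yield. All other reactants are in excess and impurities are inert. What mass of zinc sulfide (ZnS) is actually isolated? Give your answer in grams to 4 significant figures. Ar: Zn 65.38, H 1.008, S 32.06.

672.6 g

Pure H2S = 412.9 × 0.7467 = 308.31 g.
M(H2S) = 2(1.008) + 32.06 = 34.076 g/mol.
M(ZnS) = 65.38 + 32.06 = 97.44 g/mol.
n(H2S) = 308.31 / 34.076 = 9.0478 mol.
Step 1 (H2S:S = 2:3): theoretical n(S) = 13.572 mol; at 83.47% yield, n(S) = 11.328 mol.
Step 2 (S:ZnS = 1:1): theoretical n(ZnS) = 11.328 mol, so theoretical mass = 11.328 × 97.44 = 1103.8 g.
At 60.93% yield, actual mass of ZnS = 1103.8 × 0.6093 = 672.56 g.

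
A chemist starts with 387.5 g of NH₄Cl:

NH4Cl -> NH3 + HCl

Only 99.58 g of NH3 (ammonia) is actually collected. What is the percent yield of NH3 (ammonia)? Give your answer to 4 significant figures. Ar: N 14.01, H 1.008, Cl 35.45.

80.70 %

M(NH4Cl) = 14.01 + 4(1.008) + 35.45 = 53.492 g/mol.
M(NH3) = 14.01 + 3(1.008) = 17.034 g/mol.
n(NH4Cl) = 387.50 g / 53.492 g/mol = 7.2441 mol.
From the equation the NH4Cl:NH3 mole ratio is 1:1, so n(NH3) = 7.2441 × 1/1 = 7.2441 mol.
Mass of NH3 = 7.2441 mol × 17.034 g/mol = 123.40 g.
This is the theoretical yield. Percent yield = 99.58 g / 123.40 g × 100% = 80.700%.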